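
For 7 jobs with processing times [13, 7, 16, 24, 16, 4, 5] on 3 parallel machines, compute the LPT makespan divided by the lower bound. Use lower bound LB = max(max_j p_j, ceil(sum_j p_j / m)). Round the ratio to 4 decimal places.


LPT order: [24, 16, 16, 13, 7, 5, 4]
Machine loads after assignment: [28, 29, 28]
LPT makespan = 29
Lower bound = max(max_job, ceil(total/3)) = max(24, 29) = 29
Ratio = 29 / 29 = 1.0

1.0


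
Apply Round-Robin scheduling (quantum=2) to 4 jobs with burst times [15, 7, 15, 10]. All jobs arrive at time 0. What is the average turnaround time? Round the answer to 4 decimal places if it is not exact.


Time quantum = 2
Execution trace:
  J1 runs 2 units, time = 2
  J2 runs 2 units, time = 4
  J3 runs 2 units, time = 6
  J4 runs 2 units, time = 8
  J1 runs 2 units, time = 10
  J2 runs 2 units, time = 12
  J3 runs 2 units, time = 14
  J4 runs 2 units, time = 16
  J1 runs 2 units, time = 18
  J2 runs 2 units, time = 20
  J3 runs 2 units, time = 22
  J4 runs 2 units, time = 24
  J1 runs 2 units, time = 26
  J2 runs 1 units, time = 27
  J3 runs 2 units, time = 29
  J4 runs 2 units, time = 31
  J1 runs 2 units, time = 33
  J3 runs 2 units, time = 35
  J4 runs 2 units, time = 37
  J1 runs 2 units, time = 39
  J3 runs 2 units, time = 41
  J1 runs 2 units, time = 43
  J3 runs 2 units, time = 45
  J1 runs 1 units, time = 46
  J3 runs 1 units, time = 47
Finish times: [46, 27, 47, 37]
Average turnaround = 157/4 = 39.25

39.25


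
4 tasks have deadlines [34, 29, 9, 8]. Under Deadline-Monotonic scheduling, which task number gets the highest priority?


Sort tasks by relative deadline (ascending):
  Task 4: deadline = 8
  Task 3: deadline = 9
  Task 2: deadline = 29
  Task 1: deadline = 34
Priority order (highest first): [4, 3, 2, 1]
Highest priority task = 4

4


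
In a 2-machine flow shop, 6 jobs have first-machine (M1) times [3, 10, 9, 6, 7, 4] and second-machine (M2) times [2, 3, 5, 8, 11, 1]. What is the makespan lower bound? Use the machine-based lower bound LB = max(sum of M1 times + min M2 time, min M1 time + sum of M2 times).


LB1 = sum(M1 times) + min(M2 times) = 39 + 1 = 40
LB2 = min(M1 times) + sum(M2 times) = 3 + 30 = 33
Lower bound = max(LB1, LB2) = max(40, 33) = 40

40


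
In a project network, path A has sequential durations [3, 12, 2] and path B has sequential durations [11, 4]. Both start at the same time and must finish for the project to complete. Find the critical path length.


Path A total = 3 + 12 + 2 = 17
Path B total = 11 + 4 = 15
Critical path = longest path = max(17, 15) = 17

17


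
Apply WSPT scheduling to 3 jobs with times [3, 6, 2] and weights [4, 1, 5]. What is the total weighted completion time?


Compute p/w ratios and sort ascending (WSPT): [(2, 5), (3, 4), (6, 1)]
Compute weighted completion times:
  Job (p=2,w=5): C=2, w*C=5*2=10
  Job (p=3,w=4): C=5, w*C=4*5=20
  Job (p=6,w=1): C=11, w*C=1*11=11
Total weighted completion time = 41

41


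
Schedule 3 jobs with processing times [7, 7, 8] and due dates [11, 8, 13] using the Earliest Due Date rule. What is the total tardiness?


Sort by due date (EDD order): [(7, 8), (7, 11), (8, 13)]
Compute completion times and tardiness:
  Job 1: p=7, d=8, C=7, tardiness=max(0,7-8)=0
  Job 2: p=7, d=11, C=14, tardiness=max(0,14-11)=3
  Job 3: p=8, d=13, C=22, tardiness=max(0,22-13)=9
Total tardiness = 12

12


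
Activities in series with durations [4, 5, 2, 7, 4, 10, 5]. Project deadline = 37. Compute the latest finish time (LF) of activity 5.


LF(activity 5) = deadline - sum of successor durations
Successors: activities 6 through 7 with durations [10, 5]
Sum of successor durations = 15
LF = 37 - 15 = 22

22


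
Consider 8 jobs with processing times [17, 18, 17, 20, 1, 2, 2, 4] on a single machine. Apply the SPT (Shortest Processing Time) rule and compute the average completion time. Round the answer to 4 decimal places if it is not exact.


Sort jobs by processing time (SPT order): [1, 2, 2, 4, 17, 17, 18, 20]
Compute completion times sequentially:
  Job 1: processing = 1, completes at 1
  Job 2: processing = 2, completes at 3
  Job 3: processing = 2, completes at 5
  Job 4: processing = 4, completes at 9
  Job 5: processing = 17, completes at 26
  Job 6: processing = 17, completes at 43
  Job 7: processing = 18, completes at 61
  Job 8: processing = 20, completes at 81
Sum of completion times = 229
Average completion time = 229/8 = 28.625

28.625


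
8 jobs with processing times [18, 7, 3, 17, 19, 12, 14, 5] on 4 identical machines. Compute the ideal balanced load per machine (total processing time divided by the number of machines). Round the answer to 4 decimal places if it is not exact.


Total processing time = 18 + 7 + 3 + 17 + 19 + 12 + 14 + 5 = 95
Number of machines = 4
Ideal balanced load = 95 / 4 = 23.75

23.75


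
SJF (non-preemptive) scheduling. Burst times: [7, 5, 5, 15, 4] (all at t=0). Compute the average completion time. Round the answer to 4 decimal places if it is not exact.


SJF order (ascending): [4, 5, 5, 7, 15]
Completion times:
  Job 1: burst=4, C=4
  Job 2: burst=5, C=9
  Job 3: burst=5, C=14
  Job 4: burst=7, C=21
  Job 5: burst=15, C=36
Average completion = 84/5 = 16.8

16.8


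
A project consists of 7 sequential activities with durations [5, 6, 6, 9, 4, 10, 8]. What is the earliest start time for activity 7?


Activity 7 starts after activities 1 through 6 complete.
Predecessor durations: [5, 6, 6, 9, 4, 10]
ES = 5 + 6 + 6 + 9 + 4 + 10 = 40

40


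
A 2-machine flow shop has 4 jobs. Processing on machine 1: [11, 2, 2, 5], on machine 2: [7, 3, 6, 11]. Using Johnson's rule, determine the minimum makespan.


Apply Johnson's rule:
  Group 1 (a <= b): [(2, 2, 3), (3, 2, 6), (4, 5, 11)]
  Group 2 (a > b): [(1, 11, 7)]
Optimal job order: [2, 3, 4, 1]
Schedule:
  Job 2: M1 done at 2, M2 done at 5
  Job 3: M1 done at 4, M2 done at 11
  Job 4: M1 done at 9, M2 done at 22
  Job 1: M1 done at 20, M2 done at 29
Makespan = 29

29


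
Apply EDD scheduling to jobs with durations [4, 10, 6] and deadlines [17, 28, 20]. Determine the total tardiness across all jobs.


Sort by due date (EDD order): [(4, 17), (6, 20), (10, 28)]
Compute completion times and tardiness:
  Job 1: p=4, d=17, C=4, tardiness=max(0,4-17)=0
  Job 2: p=6, d=20, C=10, tardiness=max(0,10-20)=0
  Job 3: p=10, d=28, C=20, tardiness=max(0,20-28)=0
Total tardiness = 0

0


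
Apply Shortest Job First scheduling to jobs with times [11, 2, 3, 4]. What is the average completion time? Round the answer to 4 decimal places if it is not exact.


SJF order (ascending): [2, 3, 4, 11]
Completion times:
  Job 1: burst=2, C=2
  Job 2: burst=3, C=5
  Job 3: burst=4, C=9
  Job 4: burst=11, C=20
Average completion = 36/4 = 9.0

9.0


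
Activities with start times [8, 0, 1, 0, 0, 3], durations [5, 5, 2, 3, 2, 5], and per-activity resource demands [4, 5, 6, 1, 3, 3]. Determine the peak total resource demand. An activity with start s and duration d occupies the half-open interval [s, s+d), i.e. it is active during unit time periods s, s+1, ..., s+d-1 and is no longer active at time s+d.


Each activity i is active on [start_i, start_i + duration_i).
Compute total resource usage per time slot:
  t=0: active resources = [5, 1, 3], total = 9
  t=1: active resources = [5, 6, 1, 3], total = 15
  t=2: active resources = [5, 6, 1], total = 12
  t=3: active resources = [5, 3], total = 8
  t=4: active resources = [5, 3], total = 8
  t=5: active resources = [3], total = 3
  t=6: active resources = [3], total = 3
  t=7: active resources = [3], total = 3
  t=8: active resources = [4], total = 4
  t=9: active resources = [4], total = 4
  t=10: active resources = [4], total = 4
  t=11: active resources = [4], total = 4
  t=12: active resources = [4], total = 4
Peak resource demand = 15

15


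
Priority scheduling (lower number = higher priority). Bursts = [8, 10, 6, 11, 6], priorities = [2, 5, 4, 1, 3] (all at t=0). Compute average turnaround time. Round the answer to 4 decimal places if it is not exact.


Sort by priority (ascending = highest first):
Order: [(1, 11), (2, 8), (3, 6), (4, 6), (5, 10)]
Completion times:
  Priority 1, burst=11, C=11
  Priority 2, burst=8, C=19
  Priority 3, burst=6, C=25
  Priority 4, burst=6, C=31
  Priority 5, burst=10, C=41
Average turnaround = 127/5 = 25.4

25.4


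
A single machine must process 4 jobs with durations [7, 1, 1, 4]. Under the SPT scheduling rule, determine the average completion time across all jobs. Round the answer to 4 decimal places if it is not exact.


Sort jobs by processing time (SPT order): [1, 1, 4, 7]
Compute completion times sequentially:
  Job 1: processing = 1, completes at 1
  Job 2: processing = 1, completes at 2
  Job 3: processing = 4, completes at 6
  Job 4: processing = 7, completes at 13
Sum of completion times = 22
Average completion time = 22/4 = 5.5

5.5


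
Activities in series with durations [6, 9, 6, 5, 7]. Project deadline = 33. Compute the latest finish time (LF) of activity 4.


LF(activity 4) = deadline - sum of successor durations
Successors: activities 5 through 5 with durations [7]
Sum of successor durations = 7
LF = 33 - 7 = 26

26


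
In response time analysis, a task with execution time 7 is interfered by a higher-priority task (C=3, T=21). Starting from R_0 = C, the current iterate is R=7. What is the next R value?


R_next = C + ceil(R_prev / T_hp) * C_hp
ceil(7 / 21) = ceil(0.3333) = 1
Interference = 1 * 3 = 3
R_next = 7 + 3 = 10

10


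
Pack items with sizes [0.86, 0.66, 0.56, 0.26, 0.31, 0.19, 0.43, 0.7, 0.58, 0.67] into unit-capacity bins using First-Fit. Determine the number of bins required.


Place items sequentially using First-Fit:
  Item 0.86 -> new Bin 1
  Item 0.66 -> new Bin 2
  Item 0.56 -> new Bin 3
  Item 0.26 -> Bin 2 (now 0.92)
  Item 0.31 -> Bin 3 (now 0.87)
  Item 0.19 -> new Bin 4
  Item 0.43 -> Bin 4 (now 0.62)
  Item 0.7 -> new Bin 5
  Item 0.58 -> new Bin 6
  Item 0.67 -> new Bin 7
Total bins used = 7

7


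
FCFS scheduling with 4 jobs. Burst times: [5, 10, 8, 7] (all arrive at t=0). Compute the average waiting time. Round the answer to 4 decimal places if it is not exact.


FCFS order (as given): [5, 10, 8, 7]
Waiting times:
  Job 1: wait = 0
  Job 2: wait = 5
  Job 3: wait = 15
  Job 4: wait = 23
Sum of waiting times = 43
Average waiting time = 43/4 = 10.75

10.75


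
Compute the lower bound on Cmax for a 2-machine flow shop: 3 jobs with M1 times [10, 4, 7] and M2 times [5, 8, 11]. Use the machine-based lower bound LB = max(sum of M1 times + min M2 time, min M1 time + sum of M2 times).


LB1 = sum(M1 times) + min(M2 times) = 21 + 5 = 26
LB2 = min(M1 times) + sum(M2 times) = 4 + 24 = 28
Lower bound = max(LB1, LB2) = max(26, 28) = 28

28


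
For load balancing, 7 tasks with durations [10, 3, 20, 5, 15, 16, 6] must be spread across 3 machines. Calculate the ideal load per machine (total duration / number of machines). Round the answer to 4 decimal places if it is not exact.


Total processing time = 10 + 3 + 20 + 5 + 15 + 16 + 6 = 75
Number of machines = 3
Ideal balanced load = 75 / 3 = 25.0

25.0


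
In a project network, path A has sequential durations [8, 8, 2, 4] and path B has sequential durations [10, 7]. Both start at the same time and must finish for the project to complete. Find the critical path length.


Path A total = 8 + 8 + 2 + 4 = 22
Path B total = 10 + 7 = 17
Critical path = longest path = max(22, 17) = 22

22


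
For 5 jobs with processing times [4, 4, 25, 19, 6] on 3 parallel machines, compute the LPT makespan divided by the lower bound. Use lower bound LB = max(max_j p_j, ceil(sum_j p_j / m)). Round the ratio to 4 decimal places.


LPT order: [25, 19, 6, 4, 4]
Machine loads after assignment: [25, 19, 14]
LPT makespan = 25
Lower bound = max(max_job, ceil(total/3)) = max(25, 20) = 25
Ratio = 25 / 25 = 1.0

1.0


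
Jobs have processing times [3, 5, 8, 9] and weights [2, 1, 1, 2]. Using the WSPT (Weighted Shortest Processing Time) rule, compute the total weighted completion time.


Compute p/w ratios and sort ascending (WSPT): [(3, 2), (9, 2), (5, 1), (8, 1)]
Compute weighted completion times:
  Job (p=3,w=2): C=3, w*C=2*3=6
  Job (p=9,w=2): C=12, w*C=2*12=24
  Job (p=5,w=1): C=17, w*C=1*17=17
  Job (p=8,w=1): C=25, w*C=1*25=25
Total weighted completion time = 72

72


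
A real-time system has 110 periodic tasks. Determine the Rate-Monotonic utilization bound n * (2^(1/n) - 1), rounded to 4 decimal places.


Compute 2^(1/110) = 1.0063212332
Subtract 1: 1.0063212332 - 1 = 0.0063212332
Multiply by n: 110 * 0.0063212332 = 0.6953356520
Round to 4 dp: 0.6953

0.6953


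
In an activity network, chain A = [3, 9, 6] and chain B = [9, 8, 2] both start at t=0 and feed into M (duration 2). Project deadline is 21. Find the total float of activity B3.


Forward pass: ES(B3) = sum of predecessors on chain B = 17
EF = ES + duration = 17 + 2 = 19
Backward pass: LF(M) = deadline = 21; LS(M) = 21 - 2 = 19
LF(B3) = LS(M) - sum(successors on chain B) = 19 - 0 = 19
LS = LF - duration = 19 - 2 = 17
Total float = LS - ES = 17 - 17 = 0

0


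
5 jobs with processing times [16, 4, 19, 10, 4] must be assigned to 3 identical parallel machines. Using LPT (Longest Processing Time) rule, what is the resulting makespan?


Sort jobs in decreasing order (LPT): [19, 16, 10, 4, 4]
Assign each job to the least loaded machine:
  Machine 1: jobs [19], load = 19
  Machine 2: jobs [16], load = 16
  Machine 3: jobs [10, 4, 4], load = 18
Makespan = max load = 19

19


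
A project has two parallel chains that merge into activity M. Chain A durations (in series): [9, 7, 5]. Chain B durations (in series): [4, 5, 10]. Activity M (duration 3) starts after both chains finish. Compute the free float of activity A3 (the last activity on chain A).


ES(A3) = sum of predecessors on chain A = 16
EF(A3) = ES + duration = 16 + 5 = 21
Successor of A3 is M. ES(M) = max(sum(A), sum(B)) = max(21, 19) = 21
Free float = ES(successor) - EF(current) = 21 - 21 = 0

0


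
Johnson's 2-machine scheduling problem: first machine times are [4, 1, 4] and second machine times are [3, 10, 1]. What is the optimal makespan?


Apply Johnson's rule:
  Group 1 (a <= b): [(2, 1, 10)]
  Group 2 (a > b): [(1, 4, 3), (3, 4, 1)]
Optimal job order: [2, 1, 3]
Schedule:
  Job 2: M1 done at 1, M2 done at 11
  Job 1: M1 done at 5, M2 done at 14
  Job 3: M1 done at 9, M2 done at 15
Makespan = 15

15


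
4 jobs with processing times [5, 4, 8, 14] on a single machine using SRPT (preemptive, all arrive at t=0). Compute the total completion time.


Since all jobs arrive at t=0, SRPT equals SPT ordering.
SPT order: [4, 5, 8, 14]
Completion times:
  Job 1: p=4, C=4
  Job 2: p=5, C=9
  Job 3: p=8, C=17
  Job 4: p=14, C=31
Total completion time = 4 + 9 + 17 + 31 = 61

61


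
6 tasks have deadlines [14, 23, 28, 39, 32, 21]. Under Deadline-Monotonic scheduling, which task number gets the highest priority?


Sort tasks by relative deadline (ascending):
  Task 1: deadline = 14
  Task 6: deadline = 21
  Task 2: deadline = 23
  Task 3: deadline = 28
  Task 5: deadline = 32
  Task 4: deadline = 39
Priority order (highest first): [1, 6, 2, 3, 5, 4]
Highest priority task = 1

1


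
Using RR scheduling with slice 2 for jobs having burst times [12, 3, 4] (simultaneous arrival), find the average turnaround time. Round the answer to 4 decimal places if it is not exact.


Time quantum = 2
Execution trace:
  J1 runs 2 units, time = 2
  J2 runs 2 units, time = 4
  J3 runs 2 units, time = 6
  J1 runs 2 units, time = 8
  J2 runs 1 units, time = 9
  J3 runs 2 units, time = 11
  J1 runs 2 units, time = 13
  J1 runs 2 units, time = 15
  J1 runs 2 units, time = 17
  J1 runs 2 units, time = 19
Finish times: [19, 9, 11]
Average turnaround = 39/3 = 13.0

13.0


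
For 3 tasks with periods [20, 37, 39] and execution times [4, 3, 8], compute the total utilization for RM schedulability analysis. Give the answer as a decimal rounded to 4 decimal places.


Compute individual utilizations (exact fractions):
  Task 1: C/T = 4/20 = 1/5 (approx. 0.2)
  Task 2: C/T = 3/37 (approx. 0.0811)
  Task 3: C/T = 8/39 (approx. 0.2051)
Total utilization U = 1/5 + 3/37 + 8/39 = 3508/7215
Rounded to 4 decimal places: U = 0.4862
RM (Liu & Layland) bound for 3 tasks = 0.779763; compare with U = 3508/7215 (approx. 0.486209)
U <= bound, so schedulable by RM sufficient condition.

0.4862


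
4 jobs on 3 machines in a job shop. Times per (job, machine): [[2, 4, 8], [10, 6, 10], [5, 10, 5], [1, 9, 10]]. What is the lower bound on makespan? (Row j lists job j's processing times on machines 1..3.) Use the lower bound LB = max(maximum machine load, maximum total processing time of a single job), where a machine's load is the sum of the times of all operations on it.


Machine loads:
  Machine 1: 2 + 10 + 5 + 1 = 18
  Machine 2: 4 + 6 + 10 + 9 = 29
  Machine 3: 8 + 10 + 5 + 10 = 33
Max machine load = 33
Job totals:
  Job 1: 14
  Job 2: 26
  Job 3: 20
  Job 4: 20
Max job total = 26
Lower bound = max(33, 26) = 33

33


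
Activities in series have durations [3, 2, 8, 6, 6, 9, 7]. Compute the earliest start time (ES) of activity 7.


Activity 7 starts after activities 1 through 6 complete.
Predecessor durations: [3, 2, 8, 6, 6, 9]
ES = 3 + 2 + 8 + 6 + 6 + 9 = 34

34


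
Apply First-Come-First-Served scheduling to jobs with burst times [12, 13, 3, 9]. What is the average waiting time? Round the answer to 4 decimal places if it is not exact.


FCFS order (as given): [12, 13, 3, 9]
Waiting times:
  Job 1: wait = 0
  Job 2: wait = 12
  Job 3: wait = 25
  Job 4: wait = 28
Sum of waiting times = 65
Average waiting time = 65/4 = 16.25

16.25


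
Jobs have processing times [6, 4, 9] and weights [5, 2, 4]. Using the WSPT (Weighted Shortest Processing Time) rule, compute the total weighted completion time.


Compute p/w ratios and sort ascending (WSPT): [(6, 5), (4, 2), (9, 4)]
Compute weighted completion times:
  Job (p=6,w=5): C=6, w*C=5*6=30
  Job (p=4,w=2): C=10, w*C=2*10=20
  Job (p=9,w=4): C=19, w*C=4*19=76
Total weighted completion time = 126

126


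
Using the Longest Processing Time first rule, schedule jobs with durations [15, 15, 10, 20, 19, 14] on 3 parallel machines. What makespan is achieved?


Sort jobs in decreasing order (LPT): [20, 19, 15, 15, 14, 10]
Assign each job to the least loaded machine:
  Machine 1: jobs [20, 10], load = 30
  Machine 2: jobs [19, 14], load = 33
  Machine 3: jobs [15, 15], load = 30
Makespan = max load = 33

33


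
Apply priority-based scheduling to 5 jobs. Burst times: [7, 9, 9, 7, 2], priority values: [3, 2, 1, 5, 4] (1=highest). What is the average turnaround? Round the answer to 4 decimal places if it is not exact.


Sort by priority (ascending = highest first):
Order: [(1, 9), (2, 9), (3, 7), (4, 2), (5, 7)]
Completion times:
  Priority 1, burst=9, C=9
  Priority 2, burst=9, C=18
  Priority 3, burst=7, C=25
  Priority 4, burst=2, C=27
  Priority 5, burst=7, C=34
Average turnaround = 113/5 = 22.6

22.6


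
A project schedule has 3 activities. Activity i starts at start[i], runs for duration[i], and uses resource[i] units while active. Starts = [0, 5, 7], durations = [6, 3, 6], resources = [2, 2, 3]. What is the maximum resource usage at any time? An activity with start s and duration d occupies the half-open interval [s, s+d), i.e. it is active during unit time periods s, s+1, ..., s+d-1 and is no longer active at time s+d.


Each activity i is active on [start_i, start_i + duration_i).
Compute total resource usage per time slot:
  t=0: active resources = [2], total = 2
  t=1: active resources = [2], total = 2
  t=2: active resources = [2], total = 2
  t=3: active resources = [2], total = 2
  t=4: active resources = [2], total = 2
  t=5: active resources = [2, 2], total = 4
  t=6: active resources = [2], total = 2
  t=7: active resources = [2, 3], total = 5
  t=8: active resources = [3], total = 3
  t=9: active resources = [3], total = 3
  t=10: active resources = [3], total = 3
  t=11: active resources = [3], total = 3
  t=12: active resources = [3], total = 3
Peak resource demand = 5

5


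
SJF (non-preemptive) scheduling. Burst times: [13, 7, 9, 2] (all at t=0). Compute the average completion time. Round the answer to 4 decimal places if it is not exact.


SJF order (ascending): [2, 7, 9, 13]
Completion times:
  Job 1: burst=2, C=2
  Job 2: burst=7, C=9
  Job 3: burst=9, C=18
  Job 4: burst=13, C=31
Average completion = 60/4 = 15.0

15.0


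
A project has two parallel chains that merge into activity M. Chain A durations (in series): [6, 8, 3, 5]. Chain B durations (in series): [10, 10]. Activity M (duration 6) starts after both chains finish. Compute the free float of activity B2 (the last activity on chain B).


ES(B2) = sum of predecessors on chain B = 10
EF(B2) = ES + duration = 10 + 10 = 20
Successor of B2 is M. ES(M) = max(sum(A), sum(B)) = max(22, 20) = 22
Free float = ES(successor) - EF(current) = 22 - 20 = 2

2


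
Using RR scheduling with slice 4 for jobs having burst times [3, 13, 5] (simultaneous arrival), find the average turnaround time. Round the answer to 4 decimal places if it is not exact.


Time quantum = 4
Execution trace:
  J1 runs 3 units, time = 3
  J2 runs 4 units, time = 7
  J3 runs 4 units, time = 11
  J2 runs 4 units, time = 15
  J3 runs 1 units, time = 16
  J2 runs 4 units, time = 20
  J2 runs 1 units, time = 21
Finish times: [3, 21, 16]
Average turnaround = 40/3 = 13.3333

13.3333


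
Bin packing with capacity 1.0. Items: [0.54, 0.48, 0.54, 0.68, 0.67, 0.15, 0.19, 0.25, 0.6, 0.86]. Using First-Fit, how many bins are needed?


Place items sequentially using First-Fit:
  Item 0.54 -> new Bin 1
  Item 0.48 -> new Bin 2
  Item 0.54 -> new Bin 3
  Item 0.68 -> new Bin 4
  Item 0.67 -> new Bin 5
  Item 0.15 -> Bin 1 (now 0.69)
  Item 0.19 -> Bin 1 (now 0.88)
  Item 0.25 -> Bin 2 (now 0.73)
  Item 0.6 -> new Bin 6
  Item 0.86 -> new Bin 7
Total bins used = 7

7


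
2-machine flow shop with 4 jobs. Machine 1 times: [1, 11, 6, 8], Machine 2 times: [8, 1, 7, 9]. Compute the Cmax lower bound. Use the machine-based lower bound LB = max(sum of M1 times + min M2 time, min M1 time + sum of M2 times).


LB1 = sum(M1 times) + min(M2 times) = 26 + 1 = 27
LB2 = min(M1 times) + sum(M2 times) = 1 + 25 = 26
Lower bound = max(LB1, LB2) = max(27, 26) = 27

27


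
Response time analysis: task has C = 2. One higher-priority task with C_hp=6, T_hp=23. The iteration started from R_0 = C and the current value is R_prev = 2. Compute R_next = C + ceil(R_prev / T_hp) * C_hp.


R_next = C + ceil(R_prev / T_hp) * C_hp
ceil(2 / 23) = ceil(0.087) = 1
Interference = 1 * 6 = 6
R_next = 2 + 6 = 8

8


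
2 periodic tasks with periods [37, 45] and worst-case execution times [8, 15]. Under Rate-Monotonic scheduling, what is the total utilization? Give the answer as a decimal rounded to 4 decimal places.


Compute individual utilizations (exact fractions):
  Task 1: C/T = 8/37 (approx. 0.2162)
  Task 2: C/T = 15/45 = 1/3 (approx. 0.3333)
Total utilization U = 8/37 + 1/3 = 61/111
Rounded to 4 decimal places: U = 0.5495
RM (Liu & Layland) bound for 2 tasks = 0.828427; compare with U = 61/111 (approx. 0.549550)
U <= bound, so schedulable by RM sufficient condition.

0.5495


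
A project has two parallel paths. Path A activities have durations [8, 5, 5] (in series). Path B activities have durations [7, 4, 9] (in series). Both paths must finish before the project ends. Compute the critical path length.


Path A total = 8 + 5 + 5 = 18
Path B total = 7 + 4 + 9 = 20
Critical path = longest path = max(18, 20) = 20

20


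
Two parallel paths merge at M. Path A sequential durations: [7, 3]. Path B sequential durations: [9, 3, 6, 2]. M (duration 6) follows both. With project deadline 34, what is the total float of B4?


Forward pass: ES(B4) = sum of predecessors on chain B = 18
EF = ES + duration = 18 + 2 = 20
Backward pass: LF(M) = deadline = 34; LS(M) = 34 - 6 = 28
LF(B4) = LS(M) - sum(successors on chain B) = 28 - 0 = 28
LS = LF - duration = 28 - 2 = 26
Total float = LS - ES = 26 - 18 = 8

8


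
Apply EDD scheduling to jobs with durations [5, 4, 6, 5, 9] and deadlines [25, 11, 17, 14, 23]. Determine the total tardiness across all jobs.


Sort by due date (EDD order): [(4, 11), (5, 14), (6, 17), (9, 23), (5, 25)]
Compute completion times and tardiness:
  Job 1: p=4, d=11, C=4, tardiness=max(0,4-11)=0
  Job 2: p=5, d=14, C=9, tardiness=max(0,9-14)=0
  Job 3: p=6, d=17, C=15, tardiness=max(0,15-17)=0
  Job 4: p=9, d=23, C=24, tardiness=max(0,24-23)=1
  Job 5: p=5, d=25, C=29, tardiness=max(0,29-25)=4
Total tardiness = 5

5


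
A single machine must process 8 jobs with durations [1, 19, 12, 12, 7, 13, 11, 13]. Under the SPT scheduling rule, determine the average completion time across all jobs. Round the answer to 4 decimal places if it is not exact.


Sort jobs by processing time (SPT order): [1, 7, 11, 12, 12, 13, 13, 19]
Compute completion times sequentially:
  Job 1: processing = 1, completes at 1
  Job 2: processing = 7, completes at 8
  Job 3: processing = 11, completes at 19
  Job 4: processing = 12, completes at 31
  Job 5: processing = 12, completes at 43
  Job 6: processing = 13, completes at 56
  Job 7: processing = 13, completes at 69
  Job 8: processing = 19, completes at 88
Sum of completion times = 315
Average completion time = 315/8 = 39.375

39.375


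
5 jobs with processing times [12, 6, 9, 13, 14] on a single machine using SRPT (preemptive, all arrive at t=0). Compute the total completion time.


Since all jobs arrive at t=0, SRPT equals SPT ordering.
SPT order: [6, 9, 12, 13, 14]
Completion times:
  Job 1: p=6, C=6
  Job 2: p=9, C=15
  Job 3: p=12, C=27
  Job 4: p=13, C=40
  Job 5: p=14, C=54
Total completion time = 6 + 15 + 27 + 40 + 54 = 142

142


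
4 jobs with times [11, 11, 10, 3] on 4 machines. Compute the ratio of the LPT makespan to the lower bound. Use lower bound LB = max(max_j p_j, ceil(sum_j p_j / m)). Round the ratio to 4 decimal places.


LPT order: [11, 11, 10, 3]
Machine loads after assignment: [11, 11, 10, 3]
LPT makespan = 11
Lower bound = max(max_job, ceil(total/4)) = max(11, 9) = 11
Ratio = 11 / 11 = 1.0

1.0


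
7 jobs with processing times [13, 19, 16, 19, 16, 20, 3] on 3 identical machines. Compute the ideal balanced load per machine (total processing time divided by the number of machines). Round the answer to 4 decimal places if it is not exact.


Total processing time = 13 + 19 + 16 + 19 + 16 + 20 + 3 = 106
Number of machines = 3
Ideal balanced load = 106 / 3 = 35.3333

35.3333


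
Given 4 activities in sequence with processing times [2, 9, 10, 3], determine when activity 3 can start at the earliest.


Activity 3 starts after activities 1 through 2 complete.
Predecessor durations: [2, 9]
ES = 2 + 9 = 11

11


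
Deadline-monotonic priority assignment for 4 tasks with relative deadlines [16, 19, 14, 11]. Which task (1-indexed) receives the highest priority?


Sort tasks by relative deadline (ascending):
  Task 4: deadline = 11
  Task 3: deadline = 14
  Task 1: deadline = 16
  Task 2: deadline = 19
Priority order (highest first): [4, 3, 1, 2]
Highest priority task = 4

4


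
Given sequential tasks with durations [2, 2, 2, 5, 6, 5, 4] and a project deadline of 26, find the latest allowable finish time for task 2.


LF(activity 2) = deadline - sum of successor durations
Successors: activities 3 through 7 with durations [2, 5, 6, 5, 4]
Sum of successor durations = 22
LF = 26 - 22 = 4

4


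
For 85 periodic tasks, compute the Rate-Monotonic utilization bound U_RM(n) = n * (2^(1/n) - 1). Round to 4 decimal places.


Compute 2^(1/85) = 1.0081880126
Subtract 1: 1.0081880126 - 1 = 0.0081880126
Multiply by n: 85 * 0.0081880126 = 0.6959810710
Round to 4 dp: 0.6960

0.6960


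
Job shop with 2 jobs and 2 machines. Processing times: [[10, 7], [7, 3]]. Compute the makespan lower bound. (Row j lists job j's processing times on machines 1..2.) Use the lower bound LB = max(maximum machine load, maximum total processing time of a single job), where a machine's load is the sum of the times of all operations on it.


Machine loads:
  Machine 1: 10 + 7 = 17
  Machine 2: 7 + 3 = 10
Max machine load = 17
Job totals:
  Job 1: 17
  Job 2: 10
Max job total = 17
Lower bound = max(17, 17) = 17

17


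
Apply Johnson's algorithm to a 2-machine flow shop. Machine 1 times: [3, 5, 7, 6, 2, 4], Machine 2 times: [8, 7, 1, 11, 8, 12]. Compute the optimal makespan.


Apply Johnson's rule:
  Group 1 (a <= b): [(5, 2, 8), (1, 3, 8), (6, 4, 12), (2, 5, 7), (4, 6, 11)]
  Group 2 (a > b): [(3, 7, 1)]
Optimal job order: [5, 1, 6, 2, 4, 3]
Schedule:
  Job 5: M1 done at 2, M2 done at 10
  Job 1: M1 done at 5, M2 done at 18
  Job 6: M1 done at 9, M2 done at 30
  Job 2: M1 done at 14, M2 done at 37
  Job 4: M1 done at 20, M2 done at 48
  Job 3: M1 done at 27, M2 done at 49
Makespan = 49

49


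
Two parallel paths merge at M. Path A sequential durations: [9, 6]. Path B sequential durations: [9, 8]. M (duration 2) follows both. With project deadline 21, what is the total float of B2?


Forward pass: ES(B2) = sum of predecessors on chain B = 9
EF = ES + duration = 9 + 8 = 17
Backward pass: LF(M) = deadline = 21; LS(M) = 21 - 2 = 19
LF(B2) = LS(M) - sum(successors on chain B) = 19 - 0 = 19
LS = LF - duration = 19 - 8 = 11
Total float = LS - ES = 11 - 9 = 2

2


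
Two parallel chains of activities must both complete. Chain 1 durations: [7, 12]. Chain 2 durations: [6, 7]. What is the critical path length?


Path A total = 7 + 12 = 19
Path B total = 6 + 7 = 13
Critical path = longest path = max(19, 13) = 19

19


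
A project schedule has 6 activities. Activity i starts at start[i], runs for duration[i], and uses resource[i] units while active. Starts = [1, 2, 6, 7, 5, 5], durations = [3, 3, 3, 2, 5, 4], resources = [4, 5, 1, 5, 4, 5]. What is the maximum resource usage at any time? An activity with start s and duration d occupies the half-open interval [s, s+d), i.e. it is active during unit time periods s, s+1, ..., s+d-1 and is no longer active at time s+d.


Each activity i is active on [start_i, start_i + duration_i).
Compute total resource usage per time slot:
  t=0: active resources = [], total = 0
  t=1: active resources = [4], total = 4
  t=2: active resources = [4, 5], total = 9
  t=3: active resources = [4, 5], total = 9
  t=4: active resources = [5], total = 5
  t=5: active resources = [4, 5], total = 9
  t=6: active resources = [1, 4, 5], total = 10
  t=7: active resources = [1, 5, 4, 5], total = 15
  t=8: active resources = [1, 5, 4, 5], total = 15
  t=9: active resources = [4], total = 4
Peak resource demand = 15

15


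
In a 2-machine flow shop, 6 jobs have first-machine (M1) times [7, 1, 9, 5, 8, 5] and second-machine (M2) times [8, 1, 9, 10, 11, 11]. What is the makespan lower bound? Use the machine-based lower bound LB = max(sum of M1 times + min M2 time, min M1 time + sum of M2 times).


LB1 = sum(M1 times) + min(M2 times) = 35 + 1 = 36
LB2 = min(M1 times) + sum(M2 times) = 1 + 50 = 51
Lower bound = max(LB1, LB2) = max(36, 51) = 51

51


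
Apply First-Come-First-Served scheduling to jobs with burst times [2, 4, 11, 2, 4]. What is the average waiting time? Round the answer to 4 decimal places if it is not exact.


FCFS order (as given): [2, 4, 11, 2, 4]
Waiting times:
  Job 1: wait = 0
  Job 2: wait = 2
  Job 3: wait = 6
  Job 4: wait = 17
  Job 5: wait = 19
Sum of waiting times = 44
Average waiting time = 44/5 = 8.8

8.8


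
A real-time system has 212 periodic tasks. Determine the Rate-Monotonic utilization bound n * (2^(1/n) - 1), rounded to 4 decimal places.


Compute 2^(1/212) = 1.0032749130
Subtract 1: 1.0032749130 - 1 = 0.0032749130
Multiply by n: 212 * 0.0032749130 = 0.6942815560
Round to 4 dp: 0.6943

0.6943


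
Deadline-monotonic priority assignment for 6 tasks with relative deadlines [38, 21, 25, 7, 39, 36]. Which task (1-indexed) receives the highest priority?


Sort tasks by relative deadline (ascending):
  Task 4: deadline = 7
  Task 2: deadline = 21
  Task 3: deadline = 25
  Task 6: deadline = 36
  Task 1: deadline = 38
  Task 5: deadline = 39
Priority order (highest first): [4, 2, 3, 6, 1, 5]
Highest priority task = 4

4


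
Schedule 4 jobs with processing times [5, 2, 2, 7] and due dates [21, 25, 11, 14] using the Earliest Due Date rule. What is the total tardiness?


Sort by due date (EDD order): [(2, 11), (7, 14), (5, 21), (2, 25)]
Compute completion times and tardiness:
  Job 1: p=2, d=11, C=2, tardiness=max(0,2-11)=0
  Job 2: p=7, d=14, C=9, tardiness=max(0,9-14)=0
  Job 3: p=5, d=21, C=14, tardiness=max(0,14-21)=0
  Job 4: p=2, d=25, C=16, tardiness=max(0,16-25)=0
Total tardiness = 0

0


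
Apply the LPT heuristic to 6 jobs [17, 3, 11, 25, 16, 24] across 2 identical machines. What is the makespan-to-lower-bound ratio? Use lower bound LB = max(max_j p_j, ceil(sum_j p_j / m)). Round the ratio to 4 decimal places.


LPT order: [25, 24, 17, 16, 11, 3]
Machine loads after assignment: [52, 44]
LPT makespan = 52
Lower bound = max(max_job, ceil(total/2)) = max(25, 48) = 48
Ratio = 52 / 48 = 1.0833

1.0833


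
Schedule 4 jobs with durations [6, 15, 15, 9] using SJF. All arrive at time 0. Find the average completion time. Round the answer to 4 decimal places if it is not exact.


SJF order (ascending): [6, 9, 15, 15]
Completion times:
  Job 1: burst=6, C=6
  Job 2: burst=9, C=15
  Job 3: burst=15, C=30
  Job 4: burst=15, C=45
Average completion = 96/4 = 24.0

24.0


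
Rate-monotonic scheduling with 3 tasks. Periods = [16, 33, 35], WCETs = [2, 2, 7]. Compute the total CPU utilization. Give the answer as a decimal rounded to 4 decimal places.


Compute individual utilizations (exact fractions):
  Task 1: C/T = 2/16 = 1/8 (approx. 0.125)
  Task 2: C/T = 2/33 (approx. 0.0606)
  Task 3: C/T = 7/35 = 1/5 (approx. 0.2)
Total utilization U = 1/8 + 2/33 + 1/5 = 509/1320
Rounded to 4 decimal places: U = 0.3856
RM (Liu & Layland) bound for 3 tasks = 0.779763; compare with U = 509/1320 (approx. 0.385606)
U <= bound, so schedulable by RM sufficient condition.

0.3856


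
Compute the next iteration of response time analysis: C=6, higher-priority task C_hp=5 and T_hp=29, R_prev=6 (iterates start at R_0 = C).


R_next = C + ceil(R_prev / T_hp) * C_hp
ceil(6 / 29) = ceil(0.2069) = 1
Interference = 1 * 5 = 5
R_next = 6 + 5 = 11

11


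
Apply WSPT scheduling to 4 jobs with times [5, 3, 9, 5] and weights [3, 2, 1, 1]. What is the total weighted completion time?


Compute p/w ratios and sort ascending (WSPT): [(3, 2), (5, 3), (5, 1), (9, 1)]
Compute weighted completion times:
  Job (p=3,w=2): C=3, w*C=2*3=6
  Job (p=5,w=3): C=8, w*C=3*8=24
  Job (p=5,w=1): C=13, w*C=1*13=13
  Job (p=9,w=1): C=22, w*C=1*22=22
Total weighted completion time = 65

65


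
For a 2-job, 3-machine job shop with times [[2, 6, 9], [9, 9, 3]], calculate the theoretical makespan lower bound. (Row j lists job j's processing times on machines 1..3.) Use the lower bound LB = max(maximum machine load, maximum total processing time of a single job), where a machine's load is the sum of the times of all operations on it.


Machine loads:
  Machine 1: 2 + 9 = 11
  Machine 2: 6 + 9 = 15
  Machine 3: 9 + 3 = 12
Max machine load = 15
Job totals:
  Job 1: 17
  Job 2: 21
Max job total = 21
Lower bound = max(15, 21) = 21

21


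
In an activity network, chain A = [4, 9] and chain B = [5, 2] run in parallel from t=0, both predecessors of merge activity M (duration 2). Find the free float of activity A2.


ES(A2) = sum of predecessors on chain A = 4
EF(A2) = ES + duration = 4 + 9 = 13
Successor of A2 is M. ES(M) = max(sum(A), sum(B)) = max(13, 7) = 13
Free float = ES(successor) - EF(current) = 13 - 13 = 0

0


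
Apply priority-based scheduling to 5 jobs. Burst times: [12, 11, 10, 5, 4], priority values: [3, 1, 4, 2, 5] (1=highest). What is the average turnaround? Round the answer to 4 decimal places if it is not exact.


Sort by priority (ascending = highest first):
Order: [(1, 11), (2, 5), (3, 12), (4, 10), (5, 4)]
Completion times:
  Priority 1, burst=11, C=11
  Priority 2, burst=5, C=16
  Priority 3, burst=12, C=28
  Priority 4, burst=10, C=38
  Priority 5, burst=4, C=42
Average turnaround = 135/5 = 27.0

27.0


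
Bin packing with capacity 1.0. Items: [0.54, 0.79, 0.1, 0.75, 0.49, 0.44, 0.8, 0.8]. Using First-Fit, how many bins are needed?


Place items sequentially using First-Fit:
  Item 0.54 -> new Bin 1
  Item 0.79 -> new Bin 2
  Item 0.1 -> Bin 1 (now 0.64)
  Item 0.75 -> new Bin 3
  Item 0.49 -> new Bin 4
  Item 0.44 -> Bin 4 (now 0.93)
  Item 0.8 -> new Bin 5
  Item 0.8 -> new Bin 6
Total bins used = 6

6


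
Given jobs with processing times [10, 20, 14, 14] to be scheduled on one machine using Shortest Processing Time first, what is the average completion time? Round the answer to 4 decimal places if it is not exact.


Sort jobs by processing time (SPT order): [10, 14, 14, 20]
Compute completion times sequentially:
  Job 1: processing = 10, completes at 10
  Job 2: processing = 14, completes at 24
  Job 3: processing = 14, completes at 38
  Job 4: processing = 20, completes at 58
Sum of completion times = 130
Average completion time = 130/4 = 32.5

32.5


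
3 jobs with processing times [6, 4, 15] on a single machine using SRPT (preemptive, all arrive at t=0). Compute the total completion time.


Since all jobs arrive at t=0, SRPT equals SPT ordering.
SPT order: [4, 6, 15]
Completion times:
  Job 1: p=4, C=4
  Job 2: p=6, C=10
  Job 3: p=15, C=25
Total completion time = 4 + 10 + 25 = 39

39


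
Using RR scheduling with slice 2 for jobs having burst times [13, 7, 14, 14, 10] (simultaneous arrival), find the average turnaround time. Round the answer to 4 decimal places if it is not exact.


Time quantum = 2
Execution trace:
  J1 runs 2 units, time = 2
  J2 runs 2 units, time = 4
  J3 runs 2 units, time = 6
  J4 runs 2 units, time = 8
  J5 runs 2 units, time = 10
  J1 runs 2 units, time = 12
  J2 runs 2 units, time = 14
  J3 runs 2 units, time = 16
  J4 runs 2 units, time = 18
  J5 runs 2 units, time = 20
  J1 runs 2 units, time = 22
  J2 runs 2 units, time = 24
  J3 runs 2 units, time = 26
  J4 runs 2 units, time = 28
  J5 runs 2 units, time = 30
  J1 runs 2 units, time = 32
  J2 runs 1 units, time = 33
  J3 runs 2 units, time = 35
  J4 runs 2 units, time = 37
  J5 runs 2 units, time = 39
  J1 runs 2 units, time = 41
  J3 runs 2 units, time = 43
  J4 runs 2 units, time = 45
  J5 runs 2 units, time = 47
  J1 runs 2 units, time = 49
  J3 runs 2 units, time = 51
  J4 runs 2 units, time = 53
  J1 runs 1 units, time = 54
  J3 runs 2 units, time = 56
  J4 runs 2 units, time = 58
Finish times: [54, 33, 56, 58, 47]
Average turnaround = 248/5 = 49.6

49.6


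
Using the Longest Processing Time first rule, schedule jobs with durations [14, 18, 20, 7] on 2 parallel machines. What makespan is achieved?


Sort jobs in decreasing order (LPT): [20, 18, 14, 7]
Assign each job to the least loaded machine:
  Machine 1: jobs [20, 7], load = 27
  Machine 2: jobs [18, 14], load = 32
Makespan = max load = 32

32


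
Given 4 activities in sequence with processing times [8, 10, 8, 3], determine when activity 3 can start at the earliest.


Activity 3 starts after activities 1 through 2 complete.
Predecessor durations: [8, 10]
ES = 8 + 10 = 18

18


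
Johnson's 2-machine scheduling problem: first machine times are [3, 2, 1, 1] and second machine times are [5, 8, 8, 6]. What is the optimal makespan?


Apply Johnson's rule:
  Group 1 (a <= b): [(3, 1, 8), (4, 1, 6), (2, 2, 8), (1, 3, 5)]
  Group 2 (a > b): []
Optimal job order: [3, 4, 2, 1]
Schedule:
  Job 3: M1 done at 1, M2 done at 9
  Job 4: M1 done at 2, M2 done at 15
  Job 2: M1 done at 4, M2 done at 23
  Job 1: M1 done at 7, M2 done at 28
Makespan = 28

28


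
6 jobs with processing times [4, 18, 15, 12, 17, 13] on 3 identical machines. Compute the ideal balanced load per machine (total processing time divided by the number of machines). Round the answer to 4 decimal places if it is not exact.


Total processing time = 4 + 18 + 15 + 12 + 17 + 13 = 79
Number of machines = 3
Ideal balanced load = 79 / 3 = 26.3333

26.3333
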